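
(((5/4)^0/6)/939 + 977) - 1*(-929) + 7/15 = 53705171/28170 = 1906.47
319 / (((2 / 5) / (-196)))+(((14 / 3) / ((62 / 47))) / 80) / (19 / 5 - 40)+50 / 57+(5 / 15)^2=-2399608448369 / 15351696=-156309.01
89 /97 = 0.92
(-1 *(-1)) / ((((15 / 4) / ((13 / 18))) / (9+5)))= 364 / 135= 2.70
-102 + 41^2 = 1579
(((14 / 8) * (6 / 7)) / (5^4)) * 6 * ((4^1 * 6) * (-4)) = -864 / 625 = -1.38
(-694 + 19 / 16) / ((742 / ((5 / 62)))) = -55425 / 736064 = -0.08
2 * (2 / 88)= 1 / 22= 0.05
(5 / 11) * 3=15 / 11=1.36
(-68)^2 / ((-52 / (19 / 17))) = -1292 / 13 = -99.38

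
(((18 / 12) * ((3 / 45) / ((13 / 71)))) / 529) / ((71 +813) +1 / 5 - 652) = 71 / 15968394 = 0.00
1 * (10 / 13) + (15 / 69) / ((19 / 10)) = 5020 / 5681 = 0.88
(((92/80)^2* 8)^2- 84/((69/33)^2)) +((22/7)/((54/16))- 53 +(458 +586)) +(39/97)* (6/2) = 26327106553037/24245392500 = 1085.86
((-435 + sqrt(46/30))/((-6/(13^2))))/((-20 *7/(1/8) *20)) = -4901/8960 + 169 *sqrt(345)/2016000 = -0.55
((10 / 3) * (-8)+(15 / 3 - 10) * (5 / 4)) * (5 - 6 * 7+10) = 3555 / 4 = 888.75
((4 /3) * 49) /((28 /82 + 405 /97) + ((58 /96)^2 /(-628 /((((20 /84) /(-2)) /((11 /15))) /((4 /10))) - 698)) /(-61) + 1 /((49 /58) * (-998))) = 94802004964570896384 /6552261936643876505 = 14.47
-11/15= -0.73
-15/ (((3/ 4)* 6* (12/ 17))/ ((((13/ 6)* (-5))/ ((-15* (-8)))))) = 1105/ 2592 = 0.43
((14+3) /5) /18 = 17 /90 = 0.19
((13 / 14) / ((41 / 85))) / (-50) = -0.04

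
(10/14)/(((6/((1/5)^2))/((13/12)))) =13/2520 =0.01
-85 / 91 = -0.93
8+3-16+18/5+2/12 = -37/30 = -1.23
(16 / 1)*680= 10880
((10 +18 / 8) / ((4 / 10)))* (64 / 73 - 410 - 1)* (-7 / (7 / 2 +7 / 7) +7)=-359417695 / 5256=-68382.36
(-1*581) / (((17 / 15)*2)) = -8715 / 34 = -256.32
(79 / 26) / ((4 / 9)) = 6.84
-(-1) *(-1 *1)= -1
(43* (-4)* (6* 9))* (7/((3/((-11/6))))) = 39732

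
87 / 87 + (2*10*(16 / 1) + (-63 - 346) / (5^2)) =7616 / 25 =304.64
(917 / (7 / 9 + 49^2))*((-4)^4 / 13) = 18864 / 2509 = 7.52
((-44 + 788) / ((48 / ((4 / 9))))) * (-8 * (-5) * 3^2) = 2480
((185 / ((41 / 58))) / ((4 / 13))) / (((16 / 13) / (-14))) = -6346795 / 656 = -9674.99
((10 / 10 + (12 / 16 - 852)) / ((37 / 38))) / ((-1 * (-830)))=-64619 / 61420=-1.05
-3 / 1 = -3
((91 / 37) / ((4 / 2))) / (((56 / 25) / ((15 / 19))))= 4875 / 11248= 0.43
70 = 70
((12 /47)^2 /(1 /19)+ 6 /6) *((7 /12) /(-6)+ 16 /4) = 1389545 /159048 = 8.74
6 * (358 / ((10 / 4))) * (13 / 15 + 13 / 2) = 158236 / 25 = 6329.44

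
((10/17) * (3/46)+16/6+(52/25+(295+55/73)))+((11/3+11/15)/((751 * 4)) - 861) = -560.46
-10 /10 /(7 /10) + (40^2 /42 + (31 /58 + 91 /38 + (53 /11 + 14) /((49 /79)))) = 62310137 /890967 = 69.94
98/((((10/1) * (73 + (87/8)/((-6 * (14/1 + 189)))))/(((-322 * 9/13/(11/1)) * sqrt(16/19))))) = -21205632 * sqrt(19)/37019125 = -2.50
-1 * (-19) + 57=76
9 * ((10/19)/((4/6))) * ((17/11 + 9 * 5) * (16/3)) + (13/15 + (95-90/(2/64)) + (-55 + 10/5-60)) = -3552913/3135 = -1133.31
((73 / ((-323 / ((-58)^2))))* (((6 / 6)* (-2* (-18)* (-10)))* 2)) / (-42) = -29468640 / 2261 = -13033.45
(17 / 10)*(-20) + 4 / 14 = -236 / 7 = -33.71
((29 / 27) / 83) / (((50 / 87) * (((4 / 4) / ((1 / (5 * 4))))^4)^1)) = 841 / 5976000000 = 0.00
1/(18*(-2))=-1/36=-0.03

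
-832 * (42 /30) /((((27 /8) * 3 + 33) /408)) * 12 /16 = -4752384 /575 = -8265.02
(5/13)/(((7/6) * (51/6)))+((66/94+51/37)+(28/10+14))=254486502/13451165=18.92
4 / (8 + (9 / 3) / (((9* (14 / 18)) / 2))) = 14 / 31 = 0.45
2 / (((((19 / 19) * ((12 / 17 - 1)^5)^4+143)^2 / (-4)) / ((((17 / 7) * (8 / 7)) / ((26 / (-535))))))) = 150231000149068702095773418544589756743543335368313095 / 6723855693187922882137860068193350657331821296850409984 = 0.02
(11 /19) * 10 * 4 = 23.16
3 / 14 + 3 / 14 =3 / 7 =0.43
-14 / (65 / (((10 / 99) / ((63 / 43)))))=-172 / 11583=-0.01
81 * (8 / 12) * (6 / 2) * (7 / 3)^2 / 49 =18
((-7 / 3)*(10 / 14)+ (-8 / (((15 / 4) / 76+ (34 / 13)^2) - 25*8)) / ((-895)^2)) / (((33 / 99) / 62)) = -2463620165880262 / 7947162072025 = -310.00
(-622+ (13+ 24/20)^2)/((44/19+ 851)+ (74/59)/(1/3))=-11780589/24019625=-0.49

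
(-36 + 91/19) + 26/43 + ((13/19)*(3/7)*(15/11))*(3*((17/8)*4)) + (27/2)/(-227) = -292301949/14280343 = -20.47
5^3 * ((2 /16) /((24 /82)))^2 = 210125 /9216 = 22.80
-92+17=-75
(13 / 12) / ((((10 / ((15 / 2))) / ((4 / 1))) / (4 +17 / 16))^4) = 57637.78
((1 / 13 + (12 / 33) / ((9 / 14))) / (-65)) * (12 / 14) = -1654 / 195195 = -0.01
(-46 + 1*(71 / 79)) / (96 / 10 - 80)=17815 / 27808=0.64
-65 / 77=-0.84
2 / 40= 1 / 20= 0.05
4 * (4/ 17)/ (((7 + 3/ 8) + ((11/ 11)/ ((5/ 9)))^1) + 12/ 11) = 7040/ 76789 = 0.09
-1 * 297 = -297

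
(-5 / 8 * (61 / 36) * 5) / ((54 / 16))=-1525 / 972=-1.57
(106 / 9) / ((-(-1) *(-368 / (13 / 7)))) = -689 / 11592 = -0.06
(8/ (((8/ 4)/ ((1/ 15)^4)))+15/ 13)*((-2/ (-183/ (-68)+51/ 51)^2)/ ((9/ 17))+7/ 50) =-2955490154699/ 18658139906250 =-0.16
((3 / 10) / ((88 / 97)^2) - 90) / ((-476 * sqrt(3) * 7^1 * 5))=2313791 * sqrt(3) / 1290150400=0.00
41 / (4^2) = 41 / 16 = 2.56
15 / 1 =15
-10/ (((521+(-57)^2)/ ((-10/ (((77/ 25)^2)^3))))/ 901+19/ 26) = 57192382812500/ 2038776726273003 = 0.03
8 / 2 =4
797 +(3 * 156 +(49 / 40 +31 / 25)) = 1267.46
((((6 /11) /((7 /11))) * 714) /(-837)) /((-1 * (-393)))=-68 /36549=-0.00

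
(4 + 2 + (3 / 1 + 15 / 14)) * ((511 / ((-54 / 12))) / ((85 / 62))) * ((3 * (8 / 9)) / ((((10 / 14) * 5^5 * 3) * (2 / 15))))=-5956216 / 2390625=-2.49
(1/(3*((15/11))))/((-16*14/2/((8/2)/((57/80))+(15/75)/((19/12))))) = -4499/359100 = -0.01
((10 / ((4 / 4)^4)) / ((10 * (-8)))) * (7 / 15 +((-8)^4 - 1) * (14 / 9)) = -95557 / 120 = -796.31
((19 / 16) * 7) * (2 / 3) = 133 / 24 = 5.54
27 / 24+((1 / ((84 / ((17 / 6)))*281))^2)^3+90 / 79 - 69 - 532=-381665958862524840074632442437173521 / 637453088129036918314612553416704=-598.74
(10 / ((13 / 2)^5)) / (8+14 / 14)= 320 / 3341637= 0.00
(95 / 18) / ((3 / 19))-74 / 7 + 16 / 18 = 8975 / 378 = 23.74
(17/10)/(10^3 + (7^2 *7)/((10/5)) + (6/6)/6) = 51/35150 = 0.00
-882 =-882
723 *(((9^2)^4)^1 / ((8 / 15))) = 466841689245 / 8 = 58355211155.62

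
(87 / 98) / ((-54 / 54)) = -87 / 98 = -0.89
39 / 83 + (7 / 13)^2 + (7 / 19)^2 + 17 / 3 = 99688282 / 15191241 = 6.56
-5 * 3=-15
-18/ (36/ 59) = -59/ 2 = -29.50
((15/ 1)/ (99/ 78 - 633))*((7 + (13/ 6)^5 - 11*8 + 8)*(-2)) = -510523/ 425736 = -1.20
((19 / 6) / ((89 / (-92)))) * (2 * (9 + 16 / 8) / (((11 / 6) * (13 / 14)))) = -48944 / 1157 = -42.30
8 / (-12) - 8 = -26 / 3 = -8.67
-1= -1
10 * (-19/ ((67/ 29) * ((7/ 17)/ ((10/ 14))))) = -468350/ 3283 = -142.66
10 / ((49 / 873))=8730 / 49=178.16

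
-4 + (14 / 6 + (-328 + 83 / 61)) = -60080 / 183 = -328.31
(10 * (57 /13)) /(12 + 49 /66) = 37620 /10933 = 3.44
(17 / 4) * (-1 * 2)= -17 / 2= -8.50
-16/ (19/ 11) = -176/ 19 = -9.26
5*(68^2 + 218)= 24210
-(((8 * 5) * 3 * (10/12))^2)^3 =-1000000000000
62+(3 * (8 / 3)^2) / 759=141238 / 2277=62.03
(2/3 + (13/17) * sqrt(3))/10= 1/15 + 13 * sqrt(3)/170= 0.20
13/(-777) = -13/777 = -0.02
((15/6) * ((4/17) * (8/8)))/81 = 10/1377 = 0.01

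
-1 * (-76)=76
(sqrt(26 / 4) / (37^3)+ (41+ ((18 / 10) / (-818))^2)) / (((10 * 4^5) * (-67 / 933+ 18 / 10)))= 0.00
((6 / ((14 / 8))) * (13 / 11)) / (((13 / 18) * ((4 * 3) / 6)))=216 / 77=2.81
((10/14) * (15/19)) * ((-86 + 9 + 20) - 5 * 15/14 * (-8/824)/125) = -6164505/191786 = -32.14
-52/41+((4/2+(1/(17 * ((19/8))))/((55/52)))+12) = 9290386/728365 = 12.76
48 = 48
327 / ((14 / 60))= 9810 / 7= 1401.43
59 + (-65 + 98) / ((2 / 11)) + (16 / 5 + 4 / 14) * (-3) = 16103 / 70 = 230.04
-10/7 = -1.43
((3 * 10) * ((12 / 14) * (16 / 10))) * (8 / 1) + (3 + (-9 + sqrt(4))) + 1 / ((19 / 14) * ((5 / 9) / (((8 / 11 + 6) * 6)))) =2770028 / 7315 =378.68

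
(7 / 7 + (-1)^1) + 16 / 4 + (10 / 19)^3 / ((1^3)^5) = 28436 / 6859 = 4.15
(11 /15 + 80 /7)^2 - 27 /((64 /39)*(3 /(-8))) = 16915607 /88200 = 191.79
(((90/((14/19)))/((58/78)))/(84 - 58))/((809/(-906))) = -1161945/164227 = -7.08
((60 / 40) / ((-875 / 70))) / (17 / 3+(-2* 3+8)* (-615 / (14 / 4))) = 63 / 181525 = 0.00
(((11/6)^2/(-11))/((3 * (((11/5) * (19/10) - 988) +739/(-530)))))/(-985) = -2915/27773881884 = -0.00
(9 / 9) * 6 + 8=14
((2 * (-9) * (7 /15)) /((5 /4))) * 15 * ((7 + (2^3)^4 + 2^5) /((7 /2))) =-119088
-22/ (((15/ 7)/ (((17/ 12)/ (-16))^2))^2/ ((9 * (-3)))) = 45017819/ 5662310400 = 0.01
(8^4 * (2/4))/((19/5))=10240/19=538.95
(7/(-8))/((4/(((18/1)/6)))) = -21/32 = -0.66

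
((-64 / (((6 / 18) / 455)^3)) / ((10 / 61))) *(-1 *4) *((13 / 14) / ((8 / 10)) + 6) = 28439640356400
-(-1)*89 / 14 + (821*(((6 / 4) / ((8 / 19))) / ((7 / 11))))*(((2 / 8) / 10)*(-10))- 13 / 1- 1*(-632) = -234607 / 448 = -523.68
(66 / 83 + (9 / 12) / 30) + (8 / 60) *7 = 3493 / 1992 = 1.75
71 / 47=1.51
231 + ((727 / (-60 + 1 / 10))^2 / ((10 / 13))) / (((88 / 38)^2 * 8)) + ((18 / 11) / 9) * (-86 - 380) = 418828742521 / 2778554944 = 150.74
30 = 30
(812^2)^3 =286639590982979584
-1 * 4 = -4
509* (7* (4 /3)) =14252 /3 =4750.67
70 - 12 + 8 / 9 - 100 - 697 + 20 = -6463 / 9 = -718.11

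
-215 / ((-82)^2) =-215 / 6724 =-0.03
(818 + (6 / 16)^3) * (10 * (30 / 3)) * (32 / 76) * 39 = 408371925 / 304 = 1343328.70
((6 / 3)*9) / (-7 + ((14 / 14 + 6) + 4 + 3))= 18 / 7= 2.57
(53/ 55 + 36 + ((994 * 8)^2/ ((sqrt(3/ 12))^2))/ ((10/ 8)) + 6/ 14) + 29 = 77904688089/ 385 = 202349839.19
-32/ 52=-8/ 13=-0.62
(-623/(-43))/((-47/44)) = -27412/2021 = -13.56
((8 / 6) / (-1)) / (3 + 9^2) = -1 / 63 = -0.02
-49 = -49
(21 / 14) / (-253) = -3 / 506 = -0.01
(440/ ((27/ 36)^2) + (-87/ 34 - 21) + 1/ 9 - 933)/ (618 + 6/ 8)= -35542/ 126225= -0.28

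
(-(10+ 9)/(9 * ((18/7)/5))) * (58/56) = -2755/648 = -4.25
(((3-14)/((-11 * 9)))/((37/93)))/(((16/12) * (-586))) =-31/86728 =-0.00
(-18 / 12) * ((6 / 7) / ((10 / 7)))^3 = -81 / 250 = -0.32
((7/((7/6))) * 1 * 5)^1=30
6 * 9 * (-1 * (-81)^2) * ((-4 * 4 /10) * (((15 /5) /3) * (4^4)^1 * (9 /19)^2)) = 58773123072 /1805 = 32561287.02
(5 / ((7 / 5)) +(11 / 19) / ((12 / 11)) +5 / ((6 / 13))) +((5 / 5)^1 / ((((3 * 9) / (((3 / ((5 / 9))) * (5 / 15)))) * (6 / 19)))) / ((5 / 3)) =600979 / 39900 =15.06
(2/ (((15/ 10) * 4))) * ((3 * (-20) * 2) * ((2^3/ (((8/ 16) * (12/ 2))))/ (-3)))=320/ 9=35.56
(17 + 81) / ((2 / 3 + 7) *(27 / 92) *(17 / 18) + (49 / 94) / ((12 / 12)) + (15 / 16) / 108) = 2653056 / 71875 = 36.91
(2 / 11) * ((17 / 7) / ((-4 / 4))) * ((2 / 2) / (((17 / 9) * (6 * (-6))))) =1 / 154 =0.01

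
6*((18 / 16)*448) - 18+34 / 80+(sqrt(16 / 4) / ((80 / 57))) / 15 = 75163 / 25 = 3006.52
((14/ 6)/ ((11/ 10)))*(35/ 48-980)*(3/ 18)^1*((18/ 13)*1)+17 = -1586831/ 3432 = -462.36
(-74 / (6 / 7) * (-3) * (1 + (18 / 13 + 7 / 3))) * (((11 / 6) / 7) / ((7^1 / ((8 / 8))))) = 37444 / 819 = 45.72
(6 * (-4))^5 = -7962624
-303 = -303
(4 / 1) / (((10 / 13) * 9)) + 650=29276 / 45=650.58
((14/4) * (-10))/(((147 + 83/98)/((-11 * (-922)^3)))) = -29571923113040/14489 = -2040991311.55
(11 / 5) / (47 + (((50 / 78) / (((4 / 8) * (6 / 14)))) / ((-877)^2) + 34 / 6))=989869023 / 23696866240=0.04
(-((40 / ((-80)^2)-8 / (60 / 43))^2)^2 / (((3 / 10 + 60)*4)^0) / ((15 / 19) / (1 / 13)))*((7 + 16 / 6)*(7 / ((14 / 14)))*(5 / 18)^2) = -220266574687701857 / 402462867456000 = -547.30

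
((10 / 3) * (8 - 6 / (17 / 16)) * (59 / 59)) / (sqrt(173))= 400 * sqrt(173) / 8823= 0.60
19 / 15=1.27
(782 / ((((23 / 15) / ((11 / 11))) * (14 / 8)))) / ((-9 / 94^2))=-6008480 / 21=-286118.10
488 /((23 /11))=5368 /23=233.39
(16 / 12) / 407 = 4 / 1221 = 0.00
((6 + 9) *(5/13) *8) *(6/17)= 3600/221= 16.29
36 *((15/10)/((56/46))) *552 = 171396/7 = 24485.14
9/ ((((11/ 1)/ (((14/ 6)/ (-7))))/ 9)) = -27/ 11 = -2.45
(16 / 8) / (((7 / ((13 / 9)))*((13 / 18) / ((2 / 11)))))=8 / 77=0.10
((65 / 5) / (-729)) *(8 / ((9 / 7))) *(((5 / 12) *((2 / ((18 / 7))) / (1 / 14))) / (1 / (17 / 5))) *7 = -2122484 / 177147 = -11.98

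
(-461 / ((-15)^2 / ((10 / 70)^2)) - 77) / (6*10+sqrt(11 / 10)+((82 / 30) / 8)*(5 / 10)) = -28036533088 / 21890307705+108721408*sqrt(110) / 51077384645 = -1.26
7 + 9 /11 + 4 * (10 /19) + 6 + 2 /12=20177 /1254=16.09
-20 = -20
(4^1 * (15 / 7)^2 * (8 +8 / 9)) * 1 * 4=32000 / 49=653.06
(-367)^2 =134689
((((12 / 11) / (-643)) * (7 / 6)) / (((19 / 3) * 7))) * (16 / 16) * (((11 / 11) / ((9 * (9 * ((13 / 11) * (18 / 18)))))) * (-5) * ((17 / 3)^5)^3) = 28624230515098157930 / 61530509483469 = 465203.86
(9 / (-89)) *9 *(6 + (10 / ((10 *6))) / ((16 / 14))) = -7965 / 1424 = -5.59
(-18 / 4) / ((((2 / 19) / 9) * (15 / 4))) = -513 / 5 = -102.60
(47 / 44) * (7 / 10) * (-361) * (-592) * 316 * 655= 33075050252.36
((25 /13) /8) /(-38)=-25 /3952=-0.01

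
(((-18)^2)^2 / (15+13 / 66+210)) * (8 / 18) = 3079296 / 14863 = 207.18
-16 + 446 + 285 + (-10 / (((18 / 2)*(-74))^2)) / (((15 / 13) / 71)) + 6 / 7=3333982213 / 4657338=715.86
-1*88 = -88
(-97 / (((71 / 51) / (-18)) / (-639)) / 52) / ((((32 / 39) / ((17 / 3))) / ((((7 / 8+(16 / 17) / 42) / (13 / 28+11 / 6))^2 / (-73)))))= 154837168299 / 696109312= 222.43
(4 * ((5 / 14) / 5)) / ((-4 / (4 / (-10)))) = 1 / 35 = 0.03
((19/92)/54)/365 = 19/1813320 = 0.00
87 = 87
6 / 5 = 1.20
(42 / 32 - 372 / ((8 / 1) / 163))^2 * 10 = 73509025005 / 128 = 574289257.85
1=1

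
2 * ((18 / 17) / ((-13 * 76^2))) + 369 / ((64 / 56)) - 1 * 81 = 154376217 / 638248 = 241.87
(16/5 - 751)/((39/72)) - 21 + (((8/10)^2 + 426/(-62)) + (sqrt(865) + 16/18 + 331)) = -97556863/90675 + sqrt(865) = -1046.49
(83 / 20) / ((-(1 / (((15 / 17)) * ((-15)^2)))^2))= -189084375 / 1156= -163567.80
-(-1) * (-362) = -362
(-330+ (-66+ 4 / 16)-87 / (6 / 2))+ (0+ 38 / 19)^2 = -1683 / 4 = -420.75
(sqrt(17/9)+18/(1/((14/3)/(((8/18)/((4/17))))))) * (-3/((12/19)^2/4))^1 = -22743/17 - 361 * sqrt(17)/36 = -1379.17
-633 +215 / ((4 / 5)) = -364.25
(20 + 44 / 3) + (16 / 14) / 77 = 56080 / 1617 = 34.68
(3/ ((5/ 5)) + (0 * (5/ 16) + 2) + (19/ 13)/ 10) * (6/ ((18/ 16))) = 1784/ 65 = 27.45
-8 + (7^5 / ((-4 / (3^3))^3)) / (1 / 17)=-5623807589 / 64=-87871993.58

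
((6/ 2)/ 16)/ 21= 1/ 112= 0.01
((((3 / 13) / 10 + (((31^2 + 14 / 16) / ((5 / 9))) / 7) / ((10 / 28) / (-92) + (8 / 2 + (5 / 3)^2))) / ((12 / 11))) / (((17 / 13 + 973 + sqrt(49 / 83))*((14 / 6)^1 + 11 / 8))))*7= 30191001492279474 / 465279249447681245-2613372614853*sqrt(83) / 465279249447681245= 0.06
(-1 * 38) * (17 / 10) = -323 / 5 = -64.60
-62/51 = -1.22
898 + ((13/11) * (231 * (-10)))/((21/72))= -8462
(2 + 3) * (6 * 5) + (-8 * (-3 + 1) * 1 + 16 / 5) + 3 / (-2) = 1677 / 10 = 167.70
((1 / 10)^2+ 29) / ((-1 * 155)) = -2901 / 15500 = -0.19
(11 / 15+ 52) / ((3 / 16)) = 12656 / 45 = 281.24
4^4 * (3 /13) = 59.08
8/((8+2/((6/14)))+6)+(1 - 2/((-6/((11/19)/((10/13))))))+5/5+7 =38621/3990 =9.68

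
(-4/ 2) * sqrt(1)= -2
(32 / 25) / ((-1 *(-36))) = 8 / 225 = 0.04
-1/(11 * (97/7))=-7/1067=-0.01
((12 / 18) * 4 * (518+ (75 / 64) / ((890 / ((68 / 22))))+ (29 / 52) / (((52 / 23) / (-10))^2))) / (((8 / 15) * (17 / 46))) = 8372903245765 / 1170069472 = 7155.90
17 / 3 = 5.67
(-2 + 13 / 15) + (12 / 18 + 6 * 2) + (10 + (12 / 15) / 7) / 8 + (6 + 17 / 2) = 2293 / 84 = 27.30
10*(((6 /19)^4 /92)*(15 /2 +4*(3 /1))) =63180 /2997383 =0.02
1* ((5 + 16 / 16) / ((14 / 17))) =51 / 7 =7.29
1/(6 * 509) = 1/3054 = 0.00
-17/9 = -1.89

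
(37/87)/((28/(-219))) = -2701/812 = -3.33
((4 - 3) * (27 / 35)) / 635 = 27 / 22225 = 0.00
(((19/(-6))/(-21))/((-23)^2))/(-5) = -19/333270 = -0.00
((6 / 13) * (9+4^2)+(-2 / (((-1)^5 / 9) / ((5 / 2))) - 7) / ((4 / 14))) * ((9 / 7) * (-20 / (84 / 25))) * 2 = -1409250 / 637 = -2212.32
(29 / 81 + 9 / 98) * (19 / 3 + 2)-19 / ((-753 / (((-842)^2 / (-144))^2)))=29246959671611 / 47818512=611624.21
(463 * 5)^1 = 2315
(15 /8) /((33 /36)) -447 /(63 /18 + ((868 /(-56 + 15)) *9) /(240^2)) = -19236005 /152922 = -125.79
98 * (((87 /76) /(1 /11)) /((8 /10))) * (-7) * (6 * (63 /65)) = -62039439 /988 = -62792.95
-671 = -671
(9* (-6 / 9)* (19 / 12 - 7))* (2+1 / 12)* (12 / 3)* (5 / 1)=8125 / 6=1354.17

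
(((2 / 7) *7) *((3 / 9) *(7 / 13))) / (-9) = -14 / 351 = -0.04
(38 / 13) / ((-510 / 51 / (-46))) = 874 / 65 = 13.45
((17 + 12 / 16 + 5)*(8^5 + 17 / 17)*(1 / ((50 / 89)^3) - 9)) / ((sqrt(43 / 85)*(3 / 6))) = -1252523621349*sqrt(3655) / 10750000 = -7044029.26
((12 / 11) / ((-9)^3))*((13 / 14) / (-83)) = 26 / 1553013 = 0.00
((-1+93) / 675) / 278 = 0.00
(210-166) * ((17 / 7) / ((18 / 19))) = 7106 / 63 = 112.79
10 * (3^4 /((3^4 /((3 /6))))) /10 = 0.50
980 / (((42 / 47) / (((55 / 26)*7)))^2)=1637145125 / 6084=269090.26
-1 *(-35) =35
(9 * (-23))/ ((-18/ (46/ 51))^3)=279841/ 10744731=0.03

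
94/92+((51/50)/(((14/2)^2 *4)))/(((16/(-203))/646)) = -10724291/257600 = -41.63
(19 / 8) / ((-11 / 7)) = -133 / 88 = -1.51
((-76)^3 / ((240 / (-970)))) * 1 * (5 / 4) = 6653230 / 3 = 2217743.33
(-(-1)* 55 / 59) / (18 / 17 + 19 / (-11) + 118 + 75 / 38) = 390830 / 50019197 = 0.01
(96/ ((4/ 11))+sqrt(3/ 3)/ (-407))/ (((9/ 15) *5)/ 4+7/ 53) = 22778764/ 76109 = 299.29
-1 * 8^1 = -8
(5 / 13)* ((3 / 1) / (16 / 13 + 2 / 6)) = 45 / 61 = 0.74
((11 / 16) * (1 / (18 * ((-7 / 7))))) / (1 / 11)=-121 / 288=-0.42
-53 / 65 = -0.82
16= 16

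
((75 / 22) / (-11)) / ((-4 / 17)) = 1275 / 968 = 1.32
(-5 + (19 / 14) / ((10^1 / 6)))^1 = -293 / 70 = -4.19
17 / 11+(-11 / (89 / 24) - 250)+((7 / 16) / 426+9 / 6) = -1667680907 / 6672864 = -249.92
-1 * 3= -3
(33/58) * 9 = 297/58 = 5.12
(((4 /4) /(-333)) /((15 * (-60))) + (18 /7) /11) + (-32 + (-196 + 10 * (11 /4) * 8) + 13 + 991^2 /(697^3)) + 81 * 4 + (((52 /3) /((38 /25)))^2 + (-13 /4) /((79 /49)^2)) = 2015893897503596606981174 /4401261730336981858425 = 458.03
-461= -461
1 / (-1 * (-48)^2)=-1 / 2304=-0.00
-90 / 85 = -18 / 17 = -1.06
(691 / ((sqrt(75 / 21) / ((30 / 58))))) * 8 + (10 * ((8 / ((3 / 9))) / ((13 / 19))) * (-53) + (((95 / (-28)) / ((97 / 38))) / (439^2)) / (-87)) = -5502863945463415 / 295999798458 + 16584 * sqrt(7) / 29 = -17077.76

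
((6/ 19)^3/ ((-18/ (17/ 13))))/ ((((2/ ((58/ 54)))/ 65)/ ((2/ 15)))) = -1972/ 185193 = -0.01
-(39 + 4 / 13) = -39.31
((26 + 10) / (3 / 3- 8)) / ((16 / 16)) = -36 / 7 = -5.14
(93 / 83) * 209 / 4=19437 / 332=58.55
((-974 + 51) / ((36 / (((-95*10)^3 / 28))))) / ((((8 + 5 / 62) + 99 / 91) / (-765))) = -3388492289609375 / 51729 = -65504693491.26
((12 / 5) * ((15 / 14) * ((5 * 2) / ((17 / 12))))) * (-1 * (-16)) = 34560 / 119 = 290.42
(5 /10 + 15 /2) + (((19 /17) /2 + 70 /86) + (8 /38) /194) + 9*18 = 171.37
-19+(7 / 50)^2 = -47451 / 2500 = -18.98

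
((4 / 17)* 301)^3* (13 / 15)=22689389632 / 73695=307882.35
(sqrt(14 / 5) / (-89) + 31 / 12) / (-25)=-31 / 300 + sqrt(70) / 11125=-0.10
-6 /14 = -3 /7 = -0.43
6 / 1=6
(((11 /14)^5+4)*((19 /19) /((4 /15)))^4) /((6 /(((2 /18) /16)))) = 4335650625 /4405854208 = 0.98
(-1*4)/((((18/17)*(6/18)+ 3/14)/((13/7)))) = -1768/135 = -13.10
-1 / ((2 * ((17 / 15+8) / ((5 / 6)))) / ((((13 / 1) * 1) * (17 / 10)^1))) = -1105 / 1096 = -1.01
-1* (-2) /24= 1 /12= 0.08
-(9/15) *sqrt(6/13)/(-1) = 3 *sqrt(78)/65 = 0.41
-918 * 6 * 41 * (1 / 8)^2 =-56457 / 16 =-3528.56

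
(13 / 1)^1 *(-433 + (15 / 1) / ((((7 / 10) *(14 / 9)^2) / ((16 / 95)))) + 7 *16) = -27069081 / 6517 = -4153.61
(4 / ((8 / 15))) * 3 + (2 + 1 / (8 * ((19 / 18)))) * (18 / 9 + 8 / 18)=4733 / 171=27.68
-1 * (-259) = 259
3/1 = 3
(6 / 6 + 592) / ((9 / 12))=2372 / 3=790.67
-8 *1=-8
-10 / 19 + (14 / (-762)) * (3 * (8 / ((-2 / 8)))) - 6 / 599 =1774136 / 1445387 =1.23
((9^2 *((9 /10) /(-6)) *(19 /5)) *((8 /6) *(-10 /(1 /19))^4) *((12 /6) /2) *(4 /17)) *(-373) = 119696606539200 /17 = 7040976855247.06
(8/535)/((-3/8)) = -64/1605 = -0.04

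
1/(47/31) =31/47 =0.66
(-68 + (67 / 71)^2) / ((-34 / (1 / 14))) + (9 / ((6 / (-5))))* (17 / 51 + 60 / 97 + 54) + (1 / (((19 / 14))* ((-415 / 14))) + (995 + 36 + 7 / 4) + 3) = 572349883169889 / 917628907510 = 623.73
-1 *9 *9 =-81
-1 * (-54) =54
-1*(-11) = 11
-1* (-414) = 414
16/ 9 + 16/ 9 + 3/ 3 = 4.56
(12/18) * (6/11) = 4/11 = 0.36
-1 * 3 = -3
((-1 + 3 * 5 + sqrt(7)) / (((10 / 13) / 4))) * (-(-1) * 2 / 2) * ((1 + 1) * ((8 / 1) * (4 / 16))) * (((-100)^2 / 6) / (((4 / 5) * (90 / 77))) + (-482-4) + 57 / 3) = 3693664 * sqrt(7) / 135 + 51711296 / 135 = 455435.65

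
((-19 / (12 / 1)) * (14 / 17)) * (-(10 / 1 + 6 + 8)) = 532 / 17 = 31.29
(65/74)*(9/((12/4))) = 195/74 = 2.64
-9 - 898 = -907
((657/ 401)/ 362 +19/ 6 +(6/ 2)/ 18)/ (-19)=-1453591/ 8274234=-0.18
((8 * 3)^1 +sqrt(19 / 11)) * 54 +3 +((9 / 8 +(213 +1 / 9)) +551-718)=54 * sqrt(209) / 11 +96929 / 72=1417.21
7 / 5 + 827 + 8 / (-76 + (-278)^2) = 39974447 / 48255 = 828.40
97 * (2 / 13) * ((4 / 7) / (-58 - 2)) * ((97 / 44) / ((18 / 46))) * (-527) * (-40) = -456185956 / 27027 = -16878.90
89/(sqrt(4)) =89/2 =44.50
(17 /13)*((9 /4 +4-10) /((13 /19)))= -4845 /676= -7.17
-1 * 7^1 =-7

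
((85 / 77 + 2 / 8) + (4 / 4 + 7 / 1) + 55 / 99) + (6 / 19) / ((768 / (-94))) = 8318005 / 842688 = 9.87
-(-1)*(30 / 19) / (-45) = -2 / 57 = -0.04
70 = 70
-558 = -558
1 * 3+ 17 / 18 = 71 / 18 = 3.94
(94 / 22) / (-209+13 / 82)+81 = 15254521 / 188375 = 80.98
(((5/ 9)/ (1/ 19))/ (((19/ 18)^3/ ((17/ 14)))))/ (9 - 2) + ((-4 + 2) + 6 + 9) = 257497/ 17689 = 14.56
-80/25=-16/5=-3.20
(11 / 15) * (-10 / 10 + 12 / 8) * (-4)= -22 / 15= -1.47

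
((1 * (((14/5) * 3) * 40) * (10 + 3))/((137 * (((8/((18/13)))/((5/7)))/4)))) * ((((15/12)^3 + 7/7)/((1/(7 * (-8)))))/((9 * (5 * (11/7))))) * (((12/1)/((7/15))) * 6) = -5688.81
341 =341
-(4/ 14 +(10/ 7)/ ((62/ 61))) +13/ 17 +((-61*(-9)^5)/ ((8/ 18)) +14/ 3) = 358769075935/ 44268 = 8104478.99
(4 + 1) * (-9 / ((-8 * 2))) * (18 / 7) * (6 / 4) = 1215 / 112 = 10.85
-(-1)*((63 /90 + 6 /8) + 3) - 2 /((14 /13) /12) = -2497 /140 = -17.84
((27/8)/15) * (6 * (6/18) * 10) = 9/2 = 4.50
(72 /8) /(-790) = -9 /790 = -0.01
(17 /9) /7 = 17 /63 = 0.27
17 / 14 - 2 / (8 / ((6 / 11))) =83 / 77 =1.08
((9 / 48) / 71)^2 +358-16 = 441349641 / 1290496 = 342.00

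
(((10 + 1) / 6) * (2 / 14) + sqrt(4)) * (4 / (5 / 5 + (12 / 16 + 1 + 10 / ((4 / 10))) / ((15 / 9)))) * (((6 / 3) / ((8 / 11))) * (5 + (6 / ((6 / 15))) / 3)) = 9500 / 651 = 14.59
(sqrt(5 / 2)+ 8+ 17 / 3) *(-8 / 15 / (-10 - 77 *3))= 4 *sqrt(10) / 3615+ 328 / 10845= 0.03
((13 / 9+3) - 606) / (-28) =2707 / 126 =21.48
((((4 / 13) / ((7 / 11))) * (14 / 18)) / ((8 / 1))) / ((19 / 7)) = 77 / 4446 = 0.02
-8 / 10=-4 / 5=-0.80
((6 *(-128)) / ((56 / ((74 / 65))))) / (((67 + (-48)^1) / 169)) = -92352 / 665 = -138.88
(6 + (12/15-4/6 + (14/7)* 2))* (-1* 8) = -1216/15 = -81.07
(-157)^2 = 24649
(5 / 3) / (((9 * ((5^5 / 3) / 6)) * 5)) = 2 / 9375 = 0.00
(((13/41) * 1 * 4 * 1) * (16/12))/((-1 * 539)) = -208/66297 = -0.00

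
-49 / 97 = -0.51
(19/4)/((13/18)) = 171/26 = 6.58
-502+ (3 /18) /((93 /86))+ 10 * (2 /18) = -139705 /279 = -500.73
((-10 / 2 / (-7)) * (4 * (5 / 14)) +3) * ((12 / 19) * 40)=94560 / 931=101.57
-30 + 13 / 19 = -557 / 19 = -29.32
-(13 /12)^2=-169 /144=-1.17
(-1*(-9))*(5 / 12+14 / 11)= 669 / 44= 15.20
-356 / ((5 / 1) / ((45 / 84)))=-267 / 7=-38.14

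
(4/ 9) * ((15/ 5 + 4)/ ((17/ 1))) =28/ 153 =0.18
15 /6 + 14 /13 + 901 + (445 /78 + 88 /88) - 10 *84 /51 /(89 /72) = 52985780 /59007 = 897.96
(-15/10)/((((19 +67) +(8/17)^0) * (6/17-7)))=17/6554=0.00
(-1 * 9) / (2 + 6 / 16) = -72 / 19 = -3.79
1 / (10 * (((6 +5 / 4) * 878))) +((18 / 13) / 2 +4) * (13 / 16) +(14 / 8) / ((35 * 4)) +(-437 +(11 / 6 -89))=-794936347 / 1527720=-520.34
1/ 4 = 0.25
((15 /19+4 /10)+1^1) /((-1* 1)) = -2.19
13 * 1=13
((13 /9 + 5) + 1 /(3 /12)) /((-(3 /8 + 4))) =-752 /315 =-2.39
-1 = -1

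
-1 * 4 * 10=-40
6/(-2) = -3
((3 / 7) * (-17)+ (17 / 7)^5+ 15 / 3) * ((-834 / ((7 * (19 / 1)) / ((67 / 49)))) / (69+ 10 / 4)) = -154384320396 / 15662964317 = -9.86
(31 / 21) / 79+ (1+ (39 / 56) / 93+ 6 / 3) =1245065 / 411432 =3.03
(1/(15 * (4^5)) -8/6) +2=0.67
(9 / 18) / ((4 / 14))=7 / 4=1.75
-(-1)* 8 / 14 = 0.57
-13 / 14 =-0.93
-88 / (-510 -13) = 88 / 523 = 0.17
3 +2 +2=7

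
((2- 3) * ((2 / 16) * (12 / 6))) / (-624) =1 / 2496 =0.00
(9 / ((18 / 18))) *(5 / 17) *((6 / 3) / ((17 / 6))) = 540 / 289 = 1.87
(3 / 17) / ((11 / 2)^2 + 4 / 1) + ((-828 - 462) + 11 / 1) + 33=-2901922 / 2329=-1245.99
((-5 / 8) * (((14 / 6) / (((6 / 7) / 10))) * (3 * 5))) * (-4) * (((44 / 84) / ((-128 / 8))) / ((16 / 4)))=-9625 / 1152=-8.36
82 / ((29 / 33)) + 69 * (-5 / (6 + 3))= 4783 / 87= 54.98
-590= -590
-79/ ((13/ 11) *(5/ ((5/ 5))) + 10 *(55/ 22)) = -2.56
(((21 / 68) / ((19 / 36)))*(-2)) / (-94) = 189 / 15181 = 0.01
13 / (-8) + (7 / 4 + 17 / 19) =1.02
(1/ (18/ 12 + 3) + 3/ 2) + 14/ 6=73/ 18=4.06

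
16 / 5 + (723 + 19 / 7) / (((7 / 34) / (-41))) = -35406816 / 245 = -144517.62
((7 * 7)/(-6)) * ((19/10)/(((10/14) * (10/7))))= -15.21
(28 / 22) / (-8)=-7 / 44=-0.16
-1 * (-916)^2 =-839056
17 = 17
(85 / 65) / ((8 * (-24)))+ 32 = 79855 / 2496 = 31.99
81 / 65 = 1.25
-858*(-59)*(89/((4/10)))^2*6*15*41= 9247528879875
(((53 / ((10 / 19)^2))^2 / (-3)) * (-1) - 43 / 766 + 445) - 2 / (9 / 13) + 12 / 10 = 435895369661 / 34470000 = 12645.64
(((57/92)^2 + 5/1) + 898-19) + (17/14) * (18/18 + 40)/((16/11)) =108851793/118496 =918.61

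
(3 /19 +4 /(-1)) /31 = -73 /589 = -0.12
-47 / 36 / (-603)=47 / 21708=0.00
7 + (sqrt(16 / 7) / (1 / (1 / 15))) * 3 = 4 * sqrt(7) / 35 + 7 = 7.30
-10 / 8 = -5 / 4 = -1.25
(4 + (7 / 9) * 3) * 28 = 532 / 3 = 177.33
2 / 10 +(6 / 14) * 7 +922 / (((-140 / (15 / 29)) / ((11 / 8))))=-24097 / 16240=-1.48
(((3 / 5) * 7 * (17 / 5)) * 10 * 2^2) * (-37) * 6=-126806.40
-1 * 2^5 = -32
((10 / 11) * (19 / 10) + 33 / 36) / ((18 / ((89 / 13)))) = 31061 / 30888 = 1.01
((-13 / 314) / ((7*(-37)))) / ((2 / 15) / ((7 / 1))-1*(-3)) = 195 / 3682906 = 0.00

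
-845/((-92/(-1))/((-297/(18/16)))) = 55770/23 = 2424.78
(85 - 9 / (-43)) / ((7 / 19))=69616 / 301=231.28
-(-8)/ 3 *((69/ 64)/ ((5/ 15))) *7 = 483/ 8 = 60.38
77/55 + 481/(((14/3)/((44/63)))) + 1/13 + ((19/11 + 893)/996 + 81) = 903553769/5815810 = 155.36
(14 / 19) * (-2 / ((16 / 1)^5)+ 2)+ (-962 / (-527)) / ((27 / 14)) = 171521768173 / 70870892544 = 2.42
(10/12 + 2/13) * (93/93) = 77/78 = 0.99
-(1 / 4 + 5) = -21 / 4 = -5.25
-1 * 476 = -476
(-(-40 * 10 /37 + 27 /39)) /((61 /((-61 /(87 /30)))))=-48670 /13949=-3.49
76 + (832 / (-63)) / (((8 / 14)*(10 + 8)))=6052 / 81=74.72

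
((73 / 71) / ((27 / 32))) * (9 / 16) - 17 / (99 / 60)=-22534 / 2343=-9.62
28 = 28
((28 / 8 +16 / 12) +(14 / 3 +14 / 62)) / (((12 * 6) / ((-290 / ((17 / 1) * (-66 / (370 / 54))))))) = 0.24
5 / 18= 0.28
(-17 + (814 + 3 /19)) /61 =15146 /1159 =13.07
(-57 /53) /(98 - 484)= 57 /20458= 0.00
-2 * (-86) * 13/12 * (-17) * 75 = -237575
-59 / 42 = -1.40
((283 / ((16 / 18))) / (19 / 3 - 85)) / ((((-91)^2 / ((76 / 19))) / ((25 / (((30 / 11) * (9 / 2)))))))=-15565 / 3908632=-0.00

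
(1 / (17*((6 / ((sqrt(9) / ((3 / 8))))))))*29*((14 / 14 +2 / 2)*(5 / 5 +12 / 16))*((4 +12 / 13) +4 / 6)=88508 / 1989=44.50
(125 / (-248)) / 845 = -25 / 41912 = -0.00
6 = 6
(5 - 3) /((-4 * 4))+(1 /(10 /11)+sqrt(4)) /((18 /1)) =0.05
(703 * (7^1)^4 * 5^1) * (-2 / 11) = -1534457.27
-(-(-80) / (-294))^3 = 64000 / 3176523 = 0.02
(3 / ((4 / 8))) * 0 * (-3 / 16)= 0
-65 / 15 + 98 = 281 / 3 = 93.67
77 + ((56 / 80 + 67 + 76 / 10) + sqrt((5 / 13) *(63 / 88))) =3 *sqrt(10010) / 572 + 1523 / 10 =152.82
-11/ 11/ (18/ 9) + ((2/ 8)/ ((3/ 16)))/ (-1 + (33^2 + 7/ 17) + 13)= -14009/ 28086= -0.50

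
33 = 33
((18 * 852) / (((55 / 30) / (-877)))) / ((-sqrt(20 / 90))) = 121047048 * sqrt(2) / 11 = 15562397.91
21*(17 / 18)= 119 / 6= 19.83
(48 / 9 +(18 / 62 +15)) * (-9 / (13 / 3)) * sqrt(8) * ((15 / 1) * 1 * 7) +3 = 3 - 3625020 * sqrt(2) / 403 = -12717.97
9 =9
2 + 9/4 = 4.25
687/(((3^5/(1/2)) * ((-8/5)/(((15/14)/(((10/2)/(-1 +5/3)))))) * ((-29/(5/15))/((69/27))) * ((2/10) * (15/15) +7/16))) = 131675/22642011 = 0.01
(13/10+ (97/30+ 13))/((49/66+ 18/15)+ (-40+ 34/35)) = -40502/85669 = -0.47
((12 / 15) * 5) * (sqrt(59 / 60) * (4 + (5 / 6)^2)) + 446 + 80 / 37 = 169 * sqrt(885) / 270 + 16582 / 37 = 466.78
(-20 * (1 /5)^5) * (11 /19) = -44 /11875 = -0.00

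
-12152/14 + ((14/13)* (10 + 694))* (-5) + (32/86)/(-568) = -184901918/39689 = -4658.77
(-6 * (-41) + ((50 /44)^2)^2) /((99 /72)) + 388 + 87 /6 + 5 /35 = 656983847 /1127357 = 582.76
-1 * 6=-6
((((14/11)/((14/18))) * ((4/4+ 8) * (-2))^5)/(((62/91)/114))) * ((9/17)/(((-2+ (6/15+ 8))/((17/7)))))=-35441800290/341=-103934898.21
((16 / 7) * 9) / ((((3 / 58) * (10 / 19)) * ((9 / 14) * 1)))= 17632 / 15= 1175.47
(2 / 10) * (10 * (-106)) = -212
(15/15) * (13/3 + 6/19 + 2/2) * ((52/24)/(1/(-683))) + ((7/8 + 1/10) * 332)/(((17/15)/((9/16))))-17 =-764294515/93024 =-8216.10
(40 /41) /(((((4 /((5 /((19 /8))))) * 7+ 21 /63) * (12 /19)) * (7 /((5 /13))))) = 9500 /1525979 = 0.01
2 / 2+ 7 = 8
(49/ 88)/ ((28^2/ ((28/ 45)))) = 0.00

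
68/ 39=1.74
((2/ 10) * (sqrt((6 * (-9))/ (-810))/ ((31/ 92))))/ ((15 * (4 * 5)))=23 * sqrt(15)/ 174375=0.00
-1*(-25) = 25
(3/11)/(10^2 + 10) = 3/1210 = 0.00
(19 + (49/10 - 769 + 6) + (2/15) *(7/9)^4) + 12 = -143105489/196830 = -727.05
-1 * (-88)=88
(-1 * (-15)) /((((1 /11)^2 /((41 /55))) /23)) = 31119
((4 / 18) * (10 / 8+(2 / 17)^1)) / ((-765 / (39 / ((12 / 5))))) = -403 / 62424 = -0.01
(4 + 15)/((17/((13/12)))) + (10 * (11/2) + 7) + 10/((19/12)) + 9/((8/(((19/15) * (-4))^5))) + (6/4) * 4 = -401254007599/109012500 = -3680.81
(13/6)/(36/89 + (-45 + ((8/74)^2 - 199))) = -1583933/178070976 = -0.01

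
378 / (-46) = -189 / 23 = -8.22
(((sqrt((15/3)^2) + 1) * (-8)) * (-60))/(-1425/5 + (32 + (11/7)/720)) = -14515200/1275109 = -11.38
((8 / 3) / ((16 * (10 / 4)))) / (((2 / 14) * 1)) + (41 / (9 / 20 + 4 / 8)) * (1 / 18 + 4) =150049 / 855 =175.50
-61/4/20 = -61/80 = -0.76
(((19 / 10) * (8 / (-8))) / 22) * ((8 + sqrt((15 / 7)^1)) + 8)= -76 / 55 - 19 * sqrt(105) / 1540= -1.51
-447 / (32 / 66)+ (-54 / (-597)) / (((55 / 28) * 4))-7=-162673519 / 175120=-928.93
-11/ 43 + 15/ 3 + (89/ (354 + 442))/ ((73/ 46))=4.81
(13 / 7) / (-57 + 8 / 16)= -26 / 791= -0.03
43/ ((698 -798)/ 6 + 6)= -129/ 32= -4.03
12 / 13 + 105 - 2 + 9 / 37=50104 / 481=104.17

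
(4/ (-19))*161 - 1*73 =-2031/ 19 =-106.89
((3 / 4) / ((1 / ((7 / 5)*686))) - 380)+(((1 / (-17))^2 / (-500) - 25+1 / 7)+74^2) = 5858044443 / 1011500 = 5791.44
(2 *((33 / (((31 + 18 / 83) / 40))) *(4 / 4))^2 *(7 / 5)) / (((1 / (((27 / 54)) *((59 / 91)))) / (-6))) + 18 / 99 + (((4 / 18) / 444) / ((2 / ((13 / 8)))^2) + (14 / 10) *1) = -23903686016643972797 / 2455140310571520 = -9736.18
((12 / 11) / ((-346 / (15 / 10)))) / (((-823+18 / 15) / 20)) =0.00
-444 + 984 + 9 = 549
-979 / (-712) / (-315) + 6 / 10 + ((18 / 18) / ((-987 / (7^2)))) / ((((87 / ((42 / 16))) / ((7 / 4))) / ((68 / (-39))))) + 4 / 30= 4094236 / 5581485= 0.73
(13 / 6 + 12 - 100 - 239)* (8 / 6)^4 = -1026.63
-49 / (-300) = 49 / 300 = 0.16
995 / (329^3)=995 / 35611289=0.00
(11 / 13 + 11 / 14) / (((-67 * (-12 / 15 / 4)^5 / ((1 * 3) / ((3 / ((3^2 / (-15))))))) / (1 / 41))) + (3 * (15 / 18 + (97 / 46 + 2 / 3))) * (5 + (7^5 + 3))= 2093262092865 / 11498942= 182039.54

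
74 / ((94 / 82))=64.55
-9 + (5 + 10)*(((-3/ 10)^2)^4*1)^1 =-179980317/ 20000000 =-9.00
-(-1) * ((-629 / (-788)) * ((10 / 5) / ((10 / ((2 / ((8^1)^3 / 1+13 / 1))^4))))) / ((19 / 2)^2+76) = 10064 / 49761686337890625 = 0.00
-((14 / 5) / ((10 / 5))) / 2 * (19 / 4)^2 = -2527 / 160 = -15.79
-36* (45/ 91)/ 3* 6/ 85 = -648/ 1547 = -0.42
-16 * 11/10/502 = -44/1255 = -0.04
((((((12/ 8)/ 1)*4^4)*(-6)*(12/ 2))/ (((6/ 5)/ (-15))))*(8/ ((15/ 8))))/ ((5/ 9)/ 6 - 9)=-39813120/ 481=-82771.56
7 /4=1.75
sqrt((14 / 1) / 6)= sqrt(21) / 3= 1.53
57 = 57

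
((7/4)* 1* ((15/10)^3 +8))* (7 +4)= 7007/32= 218.97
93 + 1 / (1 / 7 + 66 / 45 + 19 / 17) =454509 / 4868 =93.37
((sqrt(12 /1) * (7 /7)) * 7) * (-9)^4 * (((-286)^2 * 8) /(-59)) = -60106318272 * sqrt(3) /59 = -1764528764.46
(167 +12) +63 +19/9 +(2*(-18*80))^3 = -214990845803/9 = -23887871755.89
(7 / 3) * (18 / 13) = 3.23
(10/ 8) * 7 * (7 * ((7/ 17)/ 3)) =1715/ 204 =8.41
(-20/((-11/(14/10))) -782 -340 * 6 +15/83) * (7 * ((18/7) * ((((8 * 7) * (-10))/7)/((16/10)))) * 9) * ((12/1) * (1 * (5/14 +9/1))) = 16387609300200/6391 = 2564169816.96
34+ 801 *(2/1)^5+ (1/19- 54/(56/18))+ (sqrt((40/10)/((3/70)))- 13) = 2 *sqrt(210)/3+ 6819095/266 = 25645.36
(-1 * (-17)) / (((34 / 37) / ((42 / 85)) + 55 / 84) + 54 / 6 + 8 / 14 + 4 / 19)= 334628 / 242043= 1.38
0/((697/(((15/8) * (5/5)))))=0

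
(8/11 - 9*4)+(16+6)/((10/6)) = -1214/55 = -22.07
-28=-28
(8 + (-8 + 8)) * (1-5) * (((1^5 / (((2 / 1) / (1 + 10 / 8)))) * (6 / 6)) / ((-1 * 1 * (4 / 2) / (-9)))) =-162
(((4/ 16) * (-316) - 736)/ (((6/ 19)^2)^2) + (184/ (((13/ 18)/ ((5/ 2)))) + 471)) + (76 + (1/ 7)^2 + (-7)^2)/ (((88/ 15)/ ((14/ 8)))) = -52416071177/ 648648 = -80808.19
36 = 36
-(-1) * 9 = 9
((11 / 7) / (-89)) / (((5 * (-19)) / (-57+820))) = 1199 / 8455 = 0.14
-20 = -20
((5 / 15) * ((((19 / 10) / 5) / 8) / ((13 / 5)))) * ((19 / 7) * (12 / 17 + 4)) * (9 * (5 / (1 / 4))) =21660 / 1547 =14.00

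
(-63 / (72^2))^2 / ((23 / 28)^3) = 16807 / 63073728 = 0.00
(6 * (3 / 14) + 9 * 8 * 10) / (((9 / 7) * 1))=561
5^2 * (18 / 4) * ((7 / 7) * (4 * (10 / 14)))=2250 / 7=321.43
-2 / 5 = -0.40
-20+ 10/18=-175/9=-19.44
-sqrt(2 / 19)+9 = 9 - sqrt(38) / 19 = 8.68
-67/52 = -1.29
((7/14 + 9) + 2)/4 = 23/8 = 2.88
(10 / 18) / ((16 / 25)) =125 / 144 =0.87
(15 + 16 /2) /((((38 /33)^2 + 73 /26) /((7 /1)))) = 4558554 /117041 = 38.95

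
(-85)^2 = 7225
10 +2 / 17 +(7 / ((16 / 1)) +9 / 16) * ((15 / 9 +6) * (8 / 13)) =9836 / 663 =14.84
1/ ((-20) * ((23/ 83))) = -83/ 460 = -0.18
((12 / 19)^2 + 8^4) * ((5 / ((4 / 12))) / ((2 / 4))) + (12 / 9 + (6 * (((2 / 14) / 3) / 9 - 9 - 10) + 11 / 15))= 13961935111 / 113715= 122780.07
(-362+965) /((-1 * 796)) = -603 /796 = -0.76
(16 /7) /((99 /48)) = 256 /231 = 1.11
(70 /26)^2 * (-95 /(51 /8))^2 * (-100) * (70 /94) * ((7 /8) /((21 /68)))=-1238230000000 /3645837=-339628.46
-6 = -6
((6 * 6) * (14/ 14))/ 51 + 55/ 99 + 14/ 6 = 3.59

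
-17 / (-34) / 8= 1 / 16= 0.06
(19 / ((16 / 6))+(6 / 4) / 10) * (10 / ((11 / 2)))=291 / 22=13.23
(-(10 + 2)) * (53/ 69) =-212/ 23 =-9.22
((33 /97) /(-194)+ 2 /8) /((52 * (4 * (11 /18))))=84087 /43055584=0.00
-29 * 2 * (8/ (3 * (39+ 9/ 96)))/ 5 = -14848/ 18765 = -0.79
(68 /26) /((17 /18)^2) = 648 /221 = 2.93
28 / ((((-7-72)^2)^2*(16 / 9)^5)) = 413343 / 10210530033664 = 0.00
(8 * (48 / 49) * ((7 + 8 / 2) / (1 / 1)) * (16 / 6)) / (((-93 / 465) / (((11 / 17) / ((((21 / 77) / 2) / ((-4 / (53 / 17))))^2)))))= -81558568960 / 1238769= -65838.40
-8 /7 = -1.14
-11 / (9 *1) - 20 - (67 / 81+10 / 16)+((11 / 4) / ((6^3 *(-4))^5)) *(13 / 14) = -611353231469052047 / 26962287755526144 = -22.67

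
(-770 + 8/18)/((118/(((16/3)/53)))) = -55408/84429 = -0.66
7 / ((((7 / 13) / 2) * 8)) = 13 / 4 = 3.25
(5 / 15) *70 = 23.33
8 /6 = 4 /3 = 1.33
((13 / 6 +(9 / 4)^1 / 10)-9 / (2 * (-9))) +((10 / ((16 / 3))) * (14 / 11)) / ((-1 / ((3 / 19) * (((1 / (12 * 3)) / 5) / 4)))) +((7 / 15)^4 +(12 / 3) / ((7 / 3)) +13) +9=126337736807 / 4740120000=26.65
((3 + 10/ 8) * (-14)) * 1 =-119/ 2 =-59.50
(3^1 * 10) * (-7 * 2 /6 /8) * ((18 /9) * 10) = -175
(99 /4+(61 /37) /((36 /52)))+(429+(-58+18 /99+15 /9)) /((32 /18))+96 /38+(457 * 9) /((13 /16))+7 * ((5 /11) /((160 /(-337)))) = 153297987835 /28952352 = 5294.84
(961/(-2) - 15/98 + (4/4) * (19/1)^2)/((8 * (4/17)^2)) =-1694407/6272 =-270.15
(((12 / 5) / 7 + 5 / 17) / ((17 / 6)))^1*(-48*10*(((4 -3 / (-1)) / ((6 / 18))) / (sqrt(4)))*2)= -654912 / 289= -2266.13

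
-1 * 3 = -3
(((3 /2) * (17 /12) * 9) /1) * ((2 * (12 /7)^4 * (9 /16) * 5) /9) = 247860 /2401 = 103.23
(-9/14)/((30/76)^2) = -722/175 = -4.13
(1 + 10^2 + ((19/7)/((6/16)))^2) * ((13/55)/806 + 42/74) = 87.10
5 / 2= 2.50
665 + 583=1248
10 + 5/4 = 45/4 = 11.25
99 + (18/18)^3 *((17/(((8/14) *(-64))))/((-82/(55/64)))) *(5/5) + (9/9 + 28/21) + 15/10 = 414485683/4030464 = 102.84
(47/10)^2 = 22.09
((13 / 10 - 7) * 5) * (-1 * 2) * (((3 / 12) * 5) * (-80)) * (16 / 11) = -91200 / 11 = -8290.91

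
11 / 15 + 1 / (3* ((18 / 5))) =223 / 270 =0.83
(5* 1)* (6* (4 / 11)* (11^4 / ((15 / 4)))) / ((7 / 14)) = 85184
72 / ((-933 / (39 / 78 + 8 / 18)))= -68 / 933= -0.07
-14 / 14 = -1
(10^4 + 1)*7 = 70007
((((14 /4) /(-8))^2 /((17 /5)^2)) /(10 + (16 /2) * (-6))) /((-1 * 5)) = 245 /2811392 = 0.00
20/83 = 0.24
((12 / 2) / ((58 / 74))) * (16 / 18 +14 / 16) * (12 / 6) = 4699 / 174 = 27.01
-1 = -1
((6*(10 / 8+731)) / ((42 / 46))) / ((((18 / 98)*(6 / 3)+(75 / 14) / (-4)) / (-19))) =35839244 / 381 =94066.26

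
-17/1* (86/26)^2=-31433/169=-185.99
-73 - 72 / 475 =-34747 / 475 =-73.15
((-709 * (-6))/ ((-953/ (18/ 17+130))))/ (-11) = 9477912/ 178211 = 53.18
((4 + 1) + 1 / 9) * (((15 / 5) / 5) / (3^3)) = 46 / 405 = 0.11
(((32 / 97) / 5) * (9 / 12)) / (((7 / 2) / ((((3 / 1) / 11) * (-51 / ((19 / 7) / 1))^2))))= 2621808 / 1925935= 1.36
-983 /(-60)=16.38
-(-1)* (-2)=-2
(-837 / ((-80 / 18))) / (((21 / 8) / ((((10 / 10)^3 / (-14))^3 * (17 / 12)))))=-14229 / 384160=-0.04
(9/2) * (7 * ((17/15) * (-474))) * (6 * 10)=-1015308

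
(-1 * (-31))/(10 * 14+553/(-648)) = 20088/90167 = 0.22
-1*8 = -8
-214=-214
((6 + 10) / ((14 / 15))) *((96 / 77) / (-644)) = -0.03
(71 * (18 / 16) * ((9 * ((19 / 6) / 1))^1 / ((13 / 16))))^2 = 1326634929 / 169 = 7849910.82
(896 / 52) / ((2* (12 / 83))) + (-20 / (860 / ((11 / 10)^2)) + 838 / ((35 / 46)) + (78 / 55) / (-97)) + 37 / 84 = 242443597569 / 208758550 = 1161.36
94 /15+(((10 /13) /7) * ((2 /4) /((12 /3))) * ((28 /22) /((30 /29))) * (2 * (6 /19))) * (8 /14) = 1789526 /285285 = 6.27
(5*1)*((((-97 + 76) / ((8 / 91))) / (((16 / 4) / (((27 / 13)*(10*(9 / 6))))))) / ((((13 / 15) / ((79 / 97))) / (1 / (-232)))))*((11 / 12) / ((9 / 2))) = 143710875 / 18723328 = 7.68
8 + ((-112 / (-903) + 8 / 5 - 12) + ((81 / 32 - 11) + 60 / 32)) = -8.87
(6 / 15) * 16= 32 / 5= 6.40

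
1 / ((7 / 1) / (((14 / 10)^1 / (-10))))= -1 / 50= -0.02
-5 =-5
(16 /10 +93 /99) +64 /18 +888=894.09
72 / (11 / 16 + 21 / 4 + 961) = 128 / 1719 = 0.07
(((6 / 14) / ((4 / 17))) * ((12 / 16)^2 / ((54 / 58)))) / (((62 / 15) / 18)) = 66555 / 13888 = 4.79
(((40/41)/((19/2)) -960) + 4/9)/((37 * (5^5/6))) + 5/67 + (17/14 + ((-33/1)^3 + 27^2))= -8923585046693599/253462256250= -35206.76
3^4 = 81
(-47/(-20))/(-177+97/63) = -2961/221080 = -0.01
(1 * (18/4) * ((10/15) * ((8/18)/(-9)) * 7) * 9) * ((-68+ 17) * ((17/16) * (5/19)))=10115/76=133.09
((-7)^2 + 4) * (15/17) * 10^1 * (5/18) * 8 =53000/51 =1039.22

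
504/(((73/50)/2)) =50400/73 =690.41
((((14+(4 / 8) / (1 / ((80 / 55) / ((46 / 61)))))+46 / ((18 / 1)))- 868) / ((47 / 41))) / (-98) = 11342609 / 1498266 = 7.57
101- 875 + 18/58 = -22437/29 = -773.69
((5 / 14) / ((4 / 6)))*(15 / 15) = 0.54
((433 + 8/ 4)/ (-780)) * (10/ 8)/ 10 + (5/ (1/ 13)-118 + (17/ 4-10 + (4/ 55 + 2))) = -1298371/ 22880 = -56.75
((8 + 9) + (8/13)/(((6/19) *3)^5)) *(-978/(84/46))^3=-2880967833864055835/1053197964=-2735447591.37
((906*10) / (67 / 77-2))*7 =-1627780 / 29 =-56130.34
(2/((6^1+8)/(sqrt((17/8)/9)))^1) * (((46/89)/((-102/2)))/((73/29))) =-667 * sqrt(34)/13916574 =-0.00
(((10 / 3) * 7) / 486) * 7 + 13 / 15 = 4384 / 3645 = 1.20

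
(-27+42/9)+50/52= -1667/78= -21.37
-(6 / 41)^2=-36 / 1681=-0.02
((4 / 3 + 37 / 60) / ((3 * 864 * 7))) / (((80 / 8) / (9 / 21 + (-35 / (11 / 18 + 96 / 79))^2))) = 219314719 / 55496851200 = 0.00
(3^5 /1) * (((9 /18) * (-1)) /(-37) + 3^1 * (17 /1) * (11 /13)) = 10091061 /962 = 10489.67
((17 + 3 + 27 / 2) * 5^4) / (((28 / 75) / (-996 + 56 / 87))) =-22663796875 / 406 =-55822159.79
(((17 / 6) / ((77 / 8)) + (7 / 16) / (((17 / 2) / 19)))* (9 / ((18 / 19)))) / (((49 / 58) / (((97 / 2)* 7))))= 2136330037 / 439824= 4857.24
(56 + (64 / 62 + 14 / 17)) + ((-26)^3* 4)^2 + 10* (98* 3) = 2604779403102 / 527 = 4942655413.86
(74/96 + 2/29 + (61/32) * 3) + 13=54451/2784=19.56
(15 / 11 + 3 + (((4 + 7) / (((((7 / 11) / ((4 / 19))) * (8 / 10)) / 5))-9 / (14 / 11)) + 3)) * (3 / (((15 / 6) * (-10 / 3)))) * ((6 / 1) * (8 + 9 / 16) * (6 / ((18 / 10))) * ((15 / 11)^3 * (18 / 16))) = -504895467375 / 124624192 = -4051.34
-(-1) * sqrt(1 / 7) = sqrt(7) / 7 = 0.38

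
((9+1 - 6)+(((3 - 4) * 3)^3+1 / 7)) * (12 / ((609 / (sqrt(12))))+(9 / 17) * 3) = -4320 / 119 - 1280 * sqrt(3) / 1421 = -37.86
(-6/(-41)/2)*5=15/41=0.37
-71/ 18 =-3.94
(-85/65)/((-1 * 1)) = 17/13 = 1.31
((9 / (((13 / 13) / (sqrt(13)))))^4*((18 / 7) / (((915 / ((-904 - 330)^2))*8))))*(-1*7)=-1266334168203 / 305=-4151915305.58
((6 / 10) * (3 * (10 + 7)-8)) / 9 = 43 / 15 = 2.87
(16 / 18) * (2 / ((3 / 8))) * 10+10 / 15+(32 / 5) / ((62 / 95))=48446 / 837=57.88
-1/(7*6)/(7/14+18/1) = -1/777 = -0.00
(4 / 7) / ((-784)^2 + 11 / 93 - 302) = 372 / 399944531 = 0.00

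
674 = 674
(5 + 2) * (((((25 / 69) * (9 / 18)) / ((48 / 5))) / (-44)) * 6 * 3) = -875 / 16192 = -0.05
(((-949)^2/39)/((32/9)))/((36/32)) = 69277/12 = 5773.08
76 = 76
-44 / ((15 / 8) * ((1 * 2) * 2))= -88 / 15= -5.87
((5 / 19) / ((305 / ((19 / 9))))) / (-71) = -1 / 38979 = -0.00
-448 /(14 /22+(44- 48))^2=-54208 /1369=-39.60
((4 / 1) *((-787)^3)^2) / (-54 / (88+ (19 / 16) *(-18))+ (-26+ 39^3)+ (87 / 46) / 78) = 46604024495373663902896 / 2907452993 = 16029158375931.71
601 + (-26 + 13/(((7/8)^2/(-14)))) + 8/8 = 2368/7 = 338.29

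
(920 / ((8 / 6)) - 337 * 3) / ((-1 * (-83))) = -3.87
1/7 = 0.14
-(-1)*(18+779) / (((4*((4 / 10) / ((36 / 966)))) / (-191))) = -2283405 / 644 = -3545.66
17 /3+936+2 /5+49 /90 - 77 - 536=5933 /18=329.61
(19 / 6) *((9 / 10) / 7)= 57 / 140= 0.41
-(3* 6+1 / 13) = -235 / 13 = -18.08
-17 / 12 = -1.42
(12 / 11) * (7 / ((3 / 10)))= 25.45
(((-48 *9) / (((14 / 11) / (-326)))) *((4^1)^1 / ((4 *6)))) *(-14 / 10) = -129096 / 5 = -25819.20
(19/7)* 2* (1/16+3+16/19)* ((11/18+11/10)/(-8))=-13057/2880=-4.53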